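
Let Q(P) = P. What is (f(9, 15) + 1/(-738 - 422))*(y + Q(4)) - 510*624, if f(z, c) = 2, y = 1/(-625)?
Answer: -230718204819/725000 ≈ -3.1823e+5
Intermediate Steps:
y = -1/625 ≈ -0.0016000
(f(9, 15) + 1/(-738 - 422))*(y + Q(4)) - 510*624 = (2 + 1/(-738 - 422))*(-1/625 + 4) - 510*624 = (2 + 1/(-1160))*(2499/625) - 318240 = (2 - 1/1160)*(2499/625) - 318240 = (2319/1160)*(2499/625) - 318240 = 5795181/725000 - 318240 = -230718204819/725000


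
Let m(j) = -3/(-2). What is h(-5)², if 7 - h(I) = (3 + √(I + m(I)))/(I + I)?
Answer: (146 + I*√14)²/400 ≈ 53.255 + 2.7314*I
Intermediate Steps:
m(j) = 3/2 (m(j) = -3*(-½) = 3/2)
h(I) = 7 - (3 + √(3/2 + I))/(2*I) (h(I) = 7 - (3 + √(I + 3/2))/(I + I) = 7 - (3 + √(3/2 + I))/(2*I))
h(-5)² = ((-3/2 + 7*(-5) - √(6 + 4*(-5))/4)/(-5))² = (-(-3/2 - 35 - √(6 - 20)/4)/5)² = (-(-3/2 - 35 - I*√14/4)/5)² = (-(-73/2 - I*√14/4)/5)² = (73/10 + I*√14/20)²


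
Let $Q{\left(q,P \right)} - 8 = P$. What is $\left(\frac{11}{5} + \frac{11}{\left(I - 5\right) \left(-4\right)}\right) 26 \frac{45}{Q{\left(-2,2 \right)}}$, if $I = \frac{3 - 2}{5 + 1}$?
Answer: $\frac{93951}{290} \approx 323.97$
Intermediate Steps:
$I = \frac{1}{6}$ ($I = 1 \cdot \frac{1}{6} = \frac{1}{6} \approx 0.16667$)
$Q{\left(q,P \right)} = 8 + P$
$\left(\frac{11}{5} + \frac{11}{\left(I - 5\right) \left(-4\right)}\right) 26 \frac{45}{Q{\left(-2,2 \right)}} = \left(\frac{11}{5} + \frac{11}{\left(\frac{1}{6} - 5\right) \left(-4\right)}\right) 26 \frac{45}{8 + 2} = \left(11 \cdot \frac{1}{5} + \frac{11}{\left(- \frac{29}{6}\right) \left(-4\right)}\right) 26 \cdot \frac{45}{10} = \left(\frac{11}{5} + \frac{11}{\frac{58}{3}}\right) 26 \cdot 45 \cdot \frac{1}{10} = \left(\frac{11}{5} + 11 \cdot \frac{3}{58}\right) 26 \cdot \frac{9}{2} = \left(\frac{11}{5} + \frac{33}{58}\right) 26 \cdot \frac{9}{2} = \frac{803}{290} \cdot 26 \cdot \frac{9}{2} = \frac{10439}{145} \cdot \frac{9}{2} = \frac{93951}{290}$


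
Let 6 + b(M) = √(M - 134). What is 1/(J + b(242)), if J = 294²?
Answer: 14405/1245024132 - √3/1245024132 ≈ 1.1569e-5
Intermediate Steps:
b(M) = -6 + √(-134 + M) (b(M) = -6 + √(M - 134) = -6 + √(-134 + M))
J = 86436
1/(J + b(242)) = 1/(86436 + (-6 + √(-134 + 242))) = 1/(86436 + (-6 + √108)) = 1/(86436 + (-6 + 6*√3)) = 1/(86430 + 6*√3)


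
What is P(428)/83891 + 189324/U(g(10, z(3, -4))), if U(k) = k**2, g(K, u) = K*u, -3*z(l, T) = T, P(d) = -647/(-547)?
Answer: 19547485204883/18355350800 ≈ 1064.9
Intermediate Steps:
P(d) = 647/547 (P(d) = -647*(-1/547) = 647/547)
z(l, T) = -T/3
P(428)/83891 + 189324/U(g(10, z(3, -4))) = (647/547)/83891 + 189324/((10*(-1/3*(-4)))**2) = (647/547)*(1/83891) + 189324/((10*(4/3))**2) = 647/45888377 + 189324/((40/3)**2) = 647/45888377 + 189324/(1600/9) = 647/45888377 + 189324*(9/1600) = 647/45888377 + 425979/400 = 19547485204883/18355350800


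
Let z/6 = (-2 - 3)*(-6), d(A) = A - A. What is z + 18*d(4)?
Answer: 180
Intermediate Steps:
d(A) = 0
z = 180 (z = 6*((-2 - 3)*(-6)) = 6*(-5*(-6)) = 6*30 = 180)
z + 18*d(4) = 180 + 18*0 = 180 + 0 = 180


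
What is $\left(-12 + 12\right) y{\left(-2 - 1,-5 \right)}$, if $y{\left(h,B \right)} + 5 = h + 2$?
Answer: $0$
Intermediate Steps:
$y{\left(h,B \right)} = -3 + h$ ($y{\left(h,B \right)} = -5 + \left(h + 2\right) = -5 + \left(2 + h\right) = -3 + h$)
$\left(-12 + 12\right) y{\left(-2 - 1,-5 \right)} = \left(-12 + 12\right) \left(-3 - 3\right) = 0 \left(-3 - 3\right) = 0 \left(-6\right) = 0$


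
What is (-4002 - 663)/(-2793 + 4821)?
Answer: -1555/676 ≈ -2.3003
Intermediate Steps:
(-4002 - 663)/(-2793 + 4821) = -4665/2028 = -4665*1/2028 = -1555/676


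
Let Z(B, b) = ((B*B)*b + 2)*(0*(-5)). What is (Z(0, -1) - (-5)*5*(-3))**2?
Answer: 5625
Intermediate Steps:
Z(B, b) = 0 (Z(B, b) = (B**2*b + 2)*0 = (b*B**2 + 2)*0 = (2 + b*B**2)*0 = 0)
(Z(0, -1) - (-5)*5*(-3))**2 = (0 - (-5)*5*(-3))**2 = (0 - 5*(-5)*(-3))**2 = (0 + 25*(-3))**2 = (0 - 75)**2 = (-75)**2 = 5625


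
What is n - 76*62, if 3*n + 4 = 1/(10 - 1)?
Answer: -127259/27 ≈ -4713.3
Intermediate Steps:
n = -35/27 (n = -4/3 + 1/(3*(10 - 1)) = -4/3 + (⅓)/9 = -4/3 + (⅓)*(⅑) = -4/3 + 1/27 = -35/27 ≈ -1.2963)
n - 76*62 = -35/27 - 76*62 = -35/27 - 4712 = -127259/27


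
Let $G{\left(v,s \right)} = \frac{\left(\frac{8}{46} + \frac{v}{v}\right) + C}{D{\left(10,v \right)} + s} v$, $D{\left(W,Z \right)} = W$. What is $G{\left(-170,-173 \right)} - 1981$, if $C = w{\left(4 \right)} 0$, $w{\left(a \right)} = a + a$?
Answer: $- \frac{7422179}{3749} \approx -1979.8$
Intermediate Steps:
$w{\left(a \right)} = 2 a$
$C = 0$ ($C = 2 \cdot 4 \cdot 0 = 8 \cdot 0 = 0$)
$G{\left(v,s \right)} = \frac{27 v}{23 \left(10 + s\right)}$ ($G{\left(v,s \right)} = \frac{\left(\frac{8}{46} + \frac{v}{v}\right) + 0}{10 + s} v = \frac{\left(8 \cdot \frac{1}{46} + 1\right) + 0}{10 + s} v = \frac{\left(\frac{4}{23} + 1\right) + 0}{10 + s} v = \frac{\frac{27}{23} + 0}{10 + s} v = \frac{27}{23 \left(10 + s\right)} v = \frac{27 v}{23 \left(10 + s\right)}$)
$G{\left(-170,-173 \right)} - 1981 = \frac{27}{23} \left(-170\right) \frac{1}{10 - 173} - 1981 = \frac{27}{23} \left(-170\right) \frac{1}{-163} - 1981 = \frac{27}{23} \left(-170\right) \left(- \frac{1}{163}\right) - 1981 = \frac{4590}{3749} - 1981 = - \frac{7422179}{3749}$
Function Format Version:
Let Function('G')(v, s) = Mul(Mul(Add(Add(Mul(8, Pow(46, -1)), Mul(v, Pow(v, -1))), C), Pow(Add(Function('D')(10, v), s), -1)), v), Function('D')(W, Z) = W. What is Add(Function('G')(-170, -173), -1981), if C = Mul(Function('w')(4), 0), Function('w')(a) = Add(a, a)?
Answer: Rational(-7422179, 3749) ≈ -1979.8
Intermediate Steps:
Function('w')(a) = Mul(2, a)
C = 0 (C = Mul(Mul(2, 4), 0) = Mul(8, 0) = 0)
Function('G')(v, s) = Mul(Rational(27, 23), v, Pow(Add(10, s), -1)) (Function('G')(v, s) = Mul(Mul(Add(Add(Mul(8, Pow(46, -1)), Mul(v, Pow(v, -1))), 0), Pow(Add(10, s), -1)), v) = Mul(Mul(Add(Add(Mul(8, Rational(1, 46)), 1), 0), Pow(Add(10, s), -1)), v) = Mul(Mul(Add(Add(Rational(4, 23), 1), 0), Pow(Add(10, s), -1)), v) = Mul(Mul(Add(Rational(27, 23), 0), Pow(Add(10, s), -1)), v) = Mul(Mul(Rational(27, 23), Pow(Add(10, s), -1)), v) = Mul(Rational(27, 23), v, Pow(Add(10, s), -1)))
Add(Function('G')(-170, -173), -1981) = Add(Mul(Rational(27, 23), -170, Pow(Add(10, -173), -1)), -1981) = Add(Mul(Rational(27, 23), -170, Pow(-163, -1)), -1981) = Add(Mul(Rational(27, 23), -170, Rational(-1, 163)), -1981) = Add(Rational(4590, 3749), -1981) = Rational(-7422179, 3749)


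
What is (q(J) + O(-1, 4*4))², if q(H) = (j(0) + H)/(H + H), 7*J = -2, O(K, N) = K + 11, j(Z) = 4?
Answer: 49/4 ≈ 12.250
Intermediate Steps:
O(K, N) = 11 + K
J = -2/7 (J = (⅐)*(-2) = -2/7 ≈ -0.28571)
q(H) = (4 + H)/(2*H) (q(H) = (4 + H)/(H + H) = (4 + H)/((2*H)) = (4 + H)*(1/(2*H)) = (4 + H)/(2*H))
(q(J) + O(-1, 4*4))² = ((4 - 2/7)/(2*(-2/7)) + (11 - 1))² = ((½)*(-7/2)*(26/7) + 10)² = (-13/2 + 10)² = (7/2)² = 49/4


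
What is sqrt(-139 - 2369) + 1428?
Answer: 1428 + 2*I*sqrt(627) ≈ 1428.0 + 50.08*I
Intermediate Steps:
sqrt(-139 - 2369) + 1428 = sqrt(-2508) + 1428 = 2*I*sqrt(627) + 1428 = 1428 + 2*I*sqrt(627)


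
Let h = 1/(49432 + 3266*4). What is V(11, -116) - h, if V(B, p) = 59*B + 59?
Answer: 44247167/62496 ≈ 708.00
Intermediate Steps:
V(B, p) = 59 + 59*B
h = 1/62496 (h = 1/(49432 + 13064) = 1/62496 ≈ 1.6001e-5)
V(11, -116) - h = (59 + 59*11) - 1*1/62496 = (59 + 649) - 1/62496 = 708 - 1/62496 = 44247167/62496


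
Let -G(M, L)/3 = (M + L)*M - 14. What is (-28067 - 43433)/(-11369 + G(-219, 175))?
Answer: 1100/619 ≈ 1.7771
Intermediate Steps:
G(M, L) = 42 - 3*M*(L + M) (G(M, L) = -3*((M + L)*M - 14) = -3*((L + M)*M - 14) = -3*(M*(L + M) - 14) = -3*(-14 + M*(L + M)) = 42 - 3*M*(L + M))
(-28067 - 43433)/(-11369 + G(-219, 175)) = (-28067 - 43433)/(-11369 + (42 - 3*(-219)² - 3*175*(-219))) = -71500/(-11369 + (42 - 3*47961 + 114975)) = -71500/(-11369 + (42 - 143883 + 114975)) = -71500/(-11369 - 28866) = -71500/(-40235) = -71500*(-1/40235) = 1100/619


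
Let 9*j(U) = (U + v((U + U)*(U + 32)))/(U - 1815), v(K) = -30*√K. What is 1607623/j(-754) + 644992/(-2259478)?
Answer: -41992649604218653/1467356981194 + 10593407644155*√754/244832471 ≈ 1.1595e+6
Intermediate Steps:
j(U) = (U - 30*√2*√(U*(32 + U)))/(9*(-1815 + U)) (j(U) = ((U - 30*√((U + 32)*(U + U)))/(U - 1815))/9 = ((U - 30*√(2*U*(32 + U)))/(-1815 + U))/9 = ((U - 30*√2*√(U*(32 + U)))/(-1815 + U))/9 = (U - 30*√2*√(U*(32 + U)))/(9*(-1815 + U)))
1607623/j(-754) + 644992/(-2259478) = 1607623/(((-754 - 30*√2*√(-754*(32 - 754)))/(9*(-1815 - 754)))) + 644992/(-2259478) = 1607623/(((⅑)*(-754 - 30*√2*√(-754*(-722)))/(-2569))) + 644992*(-1/2259478) = 1607623/(((⅑)*(-1/2569)*(-754 - 30*√2*√544388))) - 322496/1129739 = 1607623/(((⅑)*(-1/2569)*(-754 - 30*√2*38*√377))) - 322496/1129739 = 1607623/(((⅑)*(-1/2569)*(-754 - 1140*√754))) - 322496/1129739 = 1607623/(754/23121 + 380*√754/7707) - 322496/1129739 = -322496/1129739 + 1607623/(754/23121 + 380*√754/7707)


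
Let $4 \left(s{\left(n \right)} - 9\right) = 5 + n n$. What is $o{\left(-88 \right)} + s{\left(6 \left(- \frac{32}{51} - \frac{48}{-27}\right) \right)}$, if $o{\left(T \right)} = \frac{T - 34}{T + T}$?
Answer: $\frac{5230651}{228888} \approx 22.852$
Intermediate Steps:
$o{\left(T \right)} = \frac{-34 + T}{2 T}$
$s{\left(n \right)} = \frac{41}{4} + \frac{n^{2}}{4}$ ($s{\left(n \right)} = 9 + \frac{5 + n n}{4} = 9 + \frac{5 + n^{2}}{4} = 9 + \left(\frac{5}{4} + \frac{n^{2}}{4}\right) = \frac{41}{4} + \frac{n^{2}}{4}$)
$o{\left(-88 \right)} + s{\left(6 \left(- \frac{32}{51} - \frac{48}{-27}\right) \right)} = \frac{-34 - 88}{2 \left(-88\right)} + \left(\frac{41}{4} + \frac{\left(6 \left(- \frac{32}{51} - \frac{48}{-27}\right)\right)^{2}}{4}\right) = \frac{1}{2} \left(- \frac{1}{88}\right) \left(-122\right) + \left(\frac{41}{4} + \frac{\left(6 \left(\left(-32\right) \frac{1}{51} - - \frac{16}{9}\right)\right)^{2}}{4}\right) = \frac{61}{88} + \left(\frac{41}{4} + \frac{\left(6 \left(- \frac{32}{51} + \frac{16}{9}\right)\right)^{2}}{4}\right) = \frac{61}{88} + \left(\frac{41}{4} + \frac{\left(6 \cdot \frac{176}{153}\right)^{2}}{4}\right) = \frac{61}{88} + \left(\frac{41}{4} + \frac{\left(\frac{352}{51}\right)^{2}}{4}\right) = \frac{61}{88} + \left(\frac{41}{4} + \frac{1}{4} \cdot \frac{123904}{2601}\right) = \frac{61}{88} + \left(\frac{41}{4} + \frac{30976}{2601}\right) = \frac{61}{88} + \frac{230545}{10404} = \frac{5230651}{228888}$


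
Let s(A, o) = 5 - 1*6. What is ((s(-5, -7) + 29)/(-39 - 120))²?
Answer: 784/25281 ≈ 0.031011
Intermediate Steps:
s(A, o) = -1 (s(A, o) = 5 - 6 = -1)
((s(-5, -7) + 29)/(-39 - 120))² = ((-1 + 29)/(-39 - 120))² = (28/(-159))² = (28*(-1/159))² = (-28/159)² = 784/25281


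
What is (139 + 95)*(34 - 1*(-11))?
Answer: 10530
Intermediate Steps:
(139 + 95)*(34 - 1*(-11)) = 234*(34 + 11) = 234*45 = 10530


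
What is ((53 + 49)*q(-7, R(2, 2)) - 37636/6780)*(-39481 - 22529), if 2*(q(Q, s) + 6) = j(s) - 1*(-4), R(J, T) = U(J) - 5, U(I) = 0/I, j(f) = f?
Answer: 4684623996/113 ≈ 4.1457e+7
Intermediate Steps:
U(I) = 0
R(J, T) = -5 (R(J, T) = 0 - 5 = -5)
q(Q, s) = -4 + s/2 (q(Q, s) = -6 + (s - 1*(-4))/2 = -6 + (s + 4)/2 = -6 + (4 + s)/2 = -6 + (2 + s/2) = -4 + s/2)
((53 + 49)*q(-7, R(2, 2)) - 37636/6780)*(-39481 - 22529) = ((53 + 49)*(-4 + (½)*(-5)) - 37636/6780)*(-39481 - 22529) = (102*(-4 - 5/2) - 37636*1/6780)*(-62010) = (102*(-13/2) - 9409/1695)*(-62010) = (-663 - 9409/1695)*(-62010) = -1133194/1695*(-62010) = 4684623996/113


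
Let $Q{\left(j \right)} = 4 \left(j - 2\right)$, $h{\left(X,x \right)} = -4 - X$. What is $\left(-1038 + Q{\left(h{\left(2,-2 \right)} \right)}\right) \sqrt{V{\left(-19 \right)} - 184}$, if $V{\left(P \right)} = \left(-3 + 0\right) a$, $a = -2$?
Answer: $- 1070 i \sqrt{178} \approx - 14276.0 i$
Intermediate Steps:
$V{\left(P \right)} = 6$ ($V{\left(P \right)} = \left(-3 + 0\right) \left(-2\right) = \left(-3\right) \left(-2\right) = 6$)
$Q{\left(j \right)} = -8 + 4 j$ ($Q{\left(j \right)} = 4 \left(-2 + j\right) = -8 + 4 j$)
$\left(-1038 + Q{\left(h{\left(2,-2 \right)} \right)}\right) \sqrt{V{\left(-19 \right)} - 184} = \left(-1038 + \left(-8 + 4 \left(-4 - 2\right)\right)\right) \sqrt{6 - 184} = \left(-1038 + \left(-8 + 4 \left(-4 - 2\right)\right)\right) \sqrt{-178} = \left(-1038 + \left(-8 + 4 \left(-6\right)\right)\right) i \sqrt{178} = \left(-1038 - 32\right) i \sqrt{178} = - 1070 i \sqrt{178}$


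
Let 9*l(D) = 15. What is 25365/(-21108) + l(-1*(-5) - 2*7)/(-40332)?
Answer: -127882045/106415982 ≈ -1.2017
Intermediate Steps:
l(D) = 5/3 (l(D) = (⅑)*15 = 5/3)
25365/(-21108) + l(-1*(-5) - 2*7)/(-40332) = 25365/(-21108) + (5/3)/(-40332) = 25365*(-1/21108) + (5/3)*(-1/40332) = -8455/7036 - 5/120996 = -127882045/106415982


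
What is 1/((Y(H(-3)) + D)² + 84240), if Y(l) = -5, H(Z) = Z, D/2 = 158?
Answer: 1/180961 ≈ 5.5261e-6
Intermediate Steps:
D = 316 (D = 2*158 = 316)
1/((Y(H(-3)) + D)² + 84240) = 1/((-5 + 316)² + 84240) = 1/(311² + 84240) = 1/(96721 + 84240) = 1/180961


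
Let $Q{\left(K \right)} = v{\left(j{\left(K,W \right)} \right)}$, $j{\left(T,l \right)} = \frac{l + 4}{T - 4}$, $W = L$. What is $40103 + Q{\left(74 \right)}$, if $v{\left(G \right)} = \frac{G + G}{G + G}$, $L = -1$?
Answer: $40104$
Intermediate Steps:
$W = -1$
$j{\left(T,l \right)} = \frac{4 + l}{-4 + T}$ ($j{\left(T,l \right)} = \frac{4 + l}{T - 4} = \frac{4 + l}{-4 + T}$)
$v{\left(G \right)} = 1$ ($v{\left(G \right)} = \frac{2 G}{2 G} = 2 G \frac{1}{2 G} = 1$)
$Q{\left(K \right)} = 1$
$40103 + Q{\left(74 \right)} = 40103 + 1 = 40104$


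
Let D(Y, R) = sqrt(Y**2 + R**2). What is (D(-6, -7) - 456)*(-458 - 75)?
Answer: 243048 - 533*sqrt(85) ≈ 2.3813e+5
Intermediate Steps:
D(Y, R) = sqrt(R**2 + Y**2)
(D(-6, -7) - 456)*(-458 - 75) = (sqrt((-7)**2 + (-6)**2) - 456)*(-458 - 75) = (sqrt(49 + 36) - 456)*(-533) = (sqrt(85) - 456)*(-533) = (-456 + sqrt(85))*(-533) = 243048 - 533*sqrt(85)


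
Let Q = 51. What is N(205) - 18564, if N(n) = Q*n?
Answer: -8109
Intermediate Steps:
N(n) = 51*n
N(205) - 18564 = 51*205 - 18564 = 10455 - 18564 = -8109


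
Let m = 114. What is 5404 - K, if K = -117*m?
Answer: 18742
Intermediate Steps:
K = -13338 (K = -117*114 = -13338)
5404 - K = 5404 - 1*(-13338) = 5404 + 13338 = 18742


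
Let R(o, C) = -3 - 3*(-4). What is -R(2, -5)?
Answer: -9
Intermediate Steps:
R(o, C) = 9 (R(o, C) = -3 + 12 = 9)
-R(2, -5) = -1*9 = -9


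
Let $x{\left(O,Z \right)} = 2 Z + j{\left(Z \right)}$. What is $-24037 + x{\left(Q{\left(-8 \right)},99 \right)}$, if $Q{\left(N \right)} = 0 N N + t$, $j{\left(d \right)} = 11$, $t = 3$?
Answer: $-23828$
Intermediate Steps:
$Q{\left(N \right)} = 3$ ($Q{\left(N \right)} = 0 N N + 3 = 0 N^{2} + 3 = 0 + 3 = 3$)
$x{\left(O,Z \right)} = 11 + 2 Z$ ($x{\left(O,Z \right)} = 2 Z + 11 = 11 + 2 Z$)
$-24037 + x{\left(Q{\left(-8 \right)},99 \right)} = -24037 + \left(11 + 2 \cdot 99\right) = -24037 + \left(11 + 198\right) = -24037 + 209 = -23828$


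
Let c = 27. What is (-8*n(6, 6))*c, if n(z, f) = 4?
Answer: -864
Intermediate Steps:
(-8*n(6, 6))*c = -8*4*27 = -32*27 = -864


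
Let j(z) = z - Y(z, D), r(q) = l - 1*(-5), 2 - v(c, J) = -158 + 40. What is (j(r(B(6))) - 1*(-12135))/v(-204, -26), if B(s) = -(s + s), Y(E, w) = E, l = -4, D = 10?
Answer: 809/8 ≈ 101.13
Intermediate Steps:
B(s) = -2*s
v(c, J) = 120 (v(c, J) = 2 - (-158 + 40) = 2 - 1*(-118) = 2 + 118 = 120)
r(q) = 1 (r(q) = -4 - 1*(-5) = -4 + 5 = 1)
j(z) = 0 (j(z) = z - z = 0)
(j(r(B(6))) - 1*(-12135))/v(-204, -26) = (0 - 1*(-12135))/120 = (0 + 12135)*(1/120) = 12135*(1/120) = 809/8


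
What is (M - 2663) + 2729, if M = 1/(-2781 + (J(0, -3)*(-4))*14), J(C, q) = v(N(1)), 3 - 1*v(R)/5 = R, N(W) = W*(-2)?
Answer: 275945/4181 ≈ 66.000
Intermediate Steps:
N(W) = -2*W
v(R) = 15 - 5*R
J(C, q) = 25 (J(C, q) = 15 - (-10) = 15 - 5*(-2) = 15 + 10 = 25)
M = -1/4181 (M = 1/(-2781 + (25*(-4))*14) = 1/(-2781 - 100*14) = 1/(-2781 - 1400) = 1/(-4181) = -1/4181 ≈ -0.00023918)
(M - 2663) + 2729 = (-1/4181 - 2663) + 2729 = -11134004/4181 + 2729 = 275945/4181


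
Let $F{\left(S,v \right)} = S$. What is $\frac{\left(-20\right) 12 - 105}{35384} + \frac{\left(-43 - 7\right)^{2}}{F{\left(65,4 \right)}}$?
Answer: $\frac{17687515}{459992} \approx 38.452$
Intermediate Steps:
$\frac{\left(-20\right) 12 - 105}{35384} + \frac{\left(-43 - 7\right)^{2}}{F{\left(65,4 \right)}} = \frac{\left(-20\right) 12 - 105}{35384} + \frac{\left(-43 - 7\right)^{2}}{65} = \left(-240 - 105\right) \frac{1}{35384} + \left(-50\right)^{2} \cdot \frac{1}{65} = \left(-345\right) \frac{1}{35384} + 2500 \cdot \frac{1}{65} = - \frac{345}{35384} + \frac{500}{13} = \frac{17687515}{459992}$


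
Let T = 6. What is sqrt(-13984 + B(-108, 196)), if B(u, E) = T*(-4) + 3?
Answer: I*sqrt(14005) ≈ 118.34*I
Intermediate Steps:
B(u, E) = -21 (B(u, E) = 6*(-4) + 3 = -24 + 3 = -21)
sqrt(-13984 + B(-108, 196)) = sqrt(-13984 - 21) = sqrt(-14005) = I*sqrt(14005)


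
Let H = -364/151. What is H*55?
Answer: -20020/151 ≈ -132.58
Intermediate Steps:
H = -364/151 (H = -364*1/151 = -364/151 ≈ -2.4106)
H*55 = -364/151*55 = -20020/151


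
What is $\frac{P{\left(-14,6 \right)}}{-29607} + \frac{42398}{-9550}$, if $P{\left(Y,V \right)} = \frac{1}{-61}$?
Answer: $- \frac{38285961598}{8623778925} \approx -4.4396$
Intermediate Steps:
$P{\left(Y,V \right)} = - \frac{1}{61}$
$\frac{P{\left(-14,6 \right)}}{-29607} + \frac{42398}{-9550} = - \frac{1}{61 \left(-29607\right)} + \frac{42398}{-9550} = \left(- \frac{1}{61}\right) \left(- \frac{1}{29607}\right) + 42398 \left(- \frac{1}{9550}\right) = \frac{1}{1806027} - \frac{21199}{4775} = - \frac{38285961598}{8623778925}$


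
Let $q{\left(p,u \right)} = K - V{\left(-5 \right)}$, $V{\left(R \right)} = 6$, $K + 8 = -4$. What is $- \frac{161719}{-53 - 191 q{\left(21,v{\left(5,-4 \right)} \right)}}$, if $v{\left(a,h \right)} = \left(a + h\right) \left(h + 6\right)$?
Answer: $- \frac{161719}{3385} \approx -47.775$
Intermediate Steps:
$K = -12$ ($K = -8 - 4 = -12$)
$v{\left(a,h \right)} = \left(6 + h\right) \left(a + h\right)$ ($v{\left(a,h \right)} = \left(a + h\right) \left(6 + h\right) = \left(6 + h\right) \left(a + h\right)$)
$q{\left(p,u \right)} = -18$ ($q{\left(p,u \right)} = -12 - 6 = -18$)
$- \frac{161719}{-53 - 191 q{\left(21,v{\left(5,-4 \right)} \right)}} = - \frac{161719}{-53 - -3438} = - \frac{161719}{-53 + 3438} = - \frac{161719}{3385}$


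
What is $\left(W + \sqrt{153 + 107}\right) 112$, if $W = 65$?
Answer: $7280 + 224 \sqrt{65} \approx 9085.9$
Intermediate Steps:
$\left(W + \sqrt{153 + 107}\right) 112 = \left(65 + \sqrt{153 + 107}\right) 112 = \left(65 + \sqrt{260}\right) 112 = \left(65 + 2 \sqrt{65}\right) 112 = 7280 + 224 \sqrt{65}$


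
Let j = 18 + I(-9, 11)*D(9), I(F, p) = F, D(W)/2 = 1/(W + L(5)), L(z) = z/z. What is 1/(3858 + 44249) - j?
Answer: -3896662/240535 ≈ -16.200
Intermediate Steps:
L(z) = 1
D(W) = 2/(1 + W) (D(W) = 2/(W + 1) = 2/(1 + W))
j = 81/5 (j = 18 - 18/(1 + 9) = 18 - 18/10 = 18 - 9*⅕ = 18 - 9/5 = 81/5 ≈ 16.200)
1/(3858 + 44249) - j = 1/(3858 + 44249) - 1*81/5 = 1/48107 - 81/5 = -3896662/240535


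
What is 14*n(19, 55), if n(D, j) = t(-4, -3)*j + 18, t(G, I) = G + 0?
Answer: -2828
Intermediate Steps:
t(G, I) = G
n(D, j) = 18 - 4*j (n(D, j) = -4*j + 18 = 18 - 4*j)
14*n(19, 55) = 14*(18 - 4*55) = 14*(18 - 220) = 14*(-202) = -2828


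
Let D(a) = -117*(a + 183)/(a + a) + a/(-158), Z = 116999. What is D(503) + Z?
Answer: 9291784819/79474 ≈ 1.1692e+5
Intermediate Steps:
D(a) = -a/158 - 117*(183 + a)/(2*a) (D(a) = -117*(183 + a)/(2*a) + a*(-1/158) = -117*(183 + a)/(2*a) - a/158 = -a/158 - 117*(183 + a)/(2*a))
D(503) + Z = (1/158)*(-1691469 - 1*503*(9243 + 503))/503 + 116999 = (1/158)*(1/503)*(-1691469 - 1*503*9746) + 116999 = (1/158)*(1/503)*(-1691469 - 4902238) + 116999 = (1/158)*(1/503)*(-6593707) + 116999 = -6593707/79474 + 116999 = 9291784819/79474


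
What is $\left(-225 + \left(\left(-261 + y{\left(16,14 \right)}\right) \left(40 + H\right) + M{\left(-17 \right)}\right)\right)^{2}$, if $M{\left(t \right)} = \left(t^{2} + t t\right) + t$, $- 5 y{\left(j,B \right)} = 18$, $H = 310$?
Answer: $8514491076$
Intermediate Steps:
$y{\left(j,B \right)} = - \frac{18}{5}$ ($y{\left(j,B \right)} = \left(- \frac{1}{5}\right) 18 = - \frac{18}{5}$)
$M{\left(t \right)} = t + 2 t^{2}$ ($M{\left(t \right)} = \left(t^{2} + t^{2}\right) + t = 2 t^{2} + t = t + 2 t^{2}$)
$\left(-225 + \left(\left(-261 + y{\left(16,14 \right)}\right) \left(40 + H\right) + M{\left(-17 \right)}\right)\right)^{2} = \left(-225 - \left(17 \left(1 + 2 \left(-17\right)\right) - \left(-261 - \frac{18}{5}\right) \left(40 + 310\right)\right)\right)^{2} = \left(-225 - \left(92610 + 17 \left(1 - 34\right)\right)\right)^{2} = \left(-225 - 92049\right)^{2} = \left(-92274\right)^{2} = 8514491076$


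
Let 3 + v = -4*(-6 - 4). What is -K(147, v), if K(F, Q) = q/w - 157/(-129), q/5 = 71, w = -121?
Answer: 26798/15609 ≈ 1.7168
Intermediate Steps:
q = 355 (q = 5*71 = 355)
v = 37 (v = -3 - 4*(-6 - 4) = -3 - 4*(-10) = -3 + 40 = 37)
K(F, Q) = -26798/15609 (K(F, Q) = 355/(-121) - 157/(-129) = 355*(-1/121) - 157*(-1/129) = -355/121 + 157/129 = -26798/15609)
-K(147, v) = -1*(-26798/15609) = 26798/15609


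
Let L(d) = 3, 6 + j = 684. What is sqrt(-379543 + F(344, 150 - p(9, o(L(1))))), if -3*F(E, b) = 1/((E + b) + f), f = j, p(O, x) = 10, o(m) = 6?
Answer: I*sqrt(4612280929914)/3486 ≈ 616.07*I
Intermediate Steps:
j = 678 (j = -6 + 684 = 678)
f = 678
F(E, b) = -1/(3*(678 + E + b)) (F(E, b) = -1/(3*((E + b) + 678)) = -1/(3*(678 + E + b)))
sqrt(-379543 + F(344, 150 - p(9, o(L(1))))) = sqrt(-379543 - 1/(2034 + 3*344 + 3*(150 - 1*10))) = sqrt(-379543 - 1/(2034 + 1032 + 3*(150 - 10))) = sqrt(-379543 - 1/(2034 + 1032 + 3*140)) = sqrt(-379543 - 1/(2034 + 1032 + 420)) = sqrt(-379543 - 1/3486) = sqrt(-1323086899/3486) = I*sqrt(4612280929914)/3486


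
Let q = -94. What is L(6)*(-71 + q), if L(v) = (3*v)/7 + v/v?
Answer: -4125/7 ≈ -589.29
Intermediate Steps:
L(v) = 1 + 3*v/7 (L(v) = (3*v)*(⅐) + 1 = 3*v/7 + 1 = 1 + 3*v/7)
L(6)*(-71 + q) = (1 + (3/7)*6)*(-71 - 94) = (1 + 18/7)*(-165) = (25/7)*(-165) = -4125/7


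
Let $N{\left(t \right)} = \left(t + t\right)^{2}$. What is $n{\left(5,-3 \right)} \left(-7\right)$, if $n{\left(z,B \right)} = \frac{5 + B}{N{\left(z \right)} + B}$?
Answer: $- \frac{14}{97} \approx -0.14433$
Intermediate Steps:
$N{\left(t \right)} = 4 t^{2}$ ($N{\left(t \right)} = \left(2 t\right)^{2} = 4 t^{2}$)
$n{\left(z,B \right)} = \frac{5 + B}{B + 4 z^{2}}$ ($n{\left(z,B \right)} = \frac{5 + B}{4 z^{2} + B} = \frac{5 + B}{B + 4 z^{2}}$)
$n{\left(5,-3 \right)} \left(-7\right) = \frac{5 - 3}{-3 + 4 \cdot 5^{2}} \left(-7\right) = \frac{1}{-3 + 4 \cdot 25} \cdot 2 \left(-7\right) = \frac{1}{-3 + 100} \cdot 2 \left(-7\right) = \frac{1}{97} \cdot 2 \left(-7\right) = \frac{2}{97} \left(-7\right) = - \frac{14}{97}$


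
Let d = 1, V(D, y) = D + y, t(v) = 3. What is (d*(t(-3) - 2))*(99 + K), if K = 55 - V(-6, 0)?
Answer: 160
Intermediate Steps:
K = 61 (K = 55 - (-6 + 0) = 55 - 1*(-6) = 55 + 6 = 61)
(d*(t(-3) - 2))*(99 + K) = (1*(3 - 2))*(99 + 61) = (1*1)*160 = 1*160 = 160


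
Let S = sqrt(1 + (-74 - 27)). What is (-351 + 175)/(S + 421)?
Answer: -74096/177341 + 1760*I/177341 ≈ -0.41782 + 0.0099244*I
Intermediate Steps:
S = 10*I (S = sqrt(1 - 101) = sqrt(-100) = 10*I ≈ 10.0*I)
(-351 + 175)/(S + 421) = (-351 + 175)/(10*I + 421) = -176*(421 - 10*I)/177341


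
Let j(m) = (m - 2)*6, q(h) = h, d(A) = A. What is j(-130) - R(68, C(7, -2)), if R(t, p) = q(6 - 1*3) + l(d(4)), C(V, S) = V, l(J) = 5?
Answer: -800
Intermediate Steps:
j(m) = -12 + 6*m (j(m) = (-2 + m)*6 = -12 + 6*m)
R(t, p) = 8 (R(t, p) = (6 - 1*3) + 5 = (6 - 3) + 5 = 3 + 5 = 8)
j(-130) - R(68, C(7, -2)) = (-12 + 6*(-130)) - 1*8 = (-12 - 780) - 8 = -792 - 8 = -800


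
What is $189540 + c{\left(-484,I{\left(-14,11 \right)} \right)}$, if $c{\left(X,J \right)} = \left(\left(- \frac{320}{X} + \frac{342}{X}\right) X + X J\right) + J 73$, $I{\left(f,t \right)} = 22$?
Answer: $180520$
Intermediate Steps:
$c{\left(X,J \right)} = 22 + 73 J + J X$ ($c{\left(X,J \right)} = \left(\frac{22}{X} X + J X\right) + 73 J = \left(22 + J X\right) + 73 J = 22 + 73 J + J X$)
$189540 + c{\left(-484,I{\left(-14,11 \right)} \right)} = 189540 + \left(22 + 73 \cdot 22 + 22 \left(-484\right)\right) = 189540 + \left(22 + 1606 - 10648\right) = 189540 - 9020 = 180520$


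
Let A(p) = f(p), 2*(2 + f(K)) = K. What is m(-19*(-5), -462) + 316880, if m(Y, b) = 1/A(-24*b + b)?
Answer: 1682949681/5311 ≈ 3.1688e+5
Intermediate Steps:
f(K) = -2 + K/2
A(p) = -2 + p/2
m(Y, b) = 1/(-2 - 23*b/2) (m(Y, b) = 1/(-2 + (-24*b + b)/2) = 1/(-2 + (-23*b)/2) = 1/(-2 - 23*b/2))
m(-19*(-5), -462) + 316880 = 2/(-4 - 23*(-462)) + 316880 = 2/(-4 + 10626) + 316880 = 2/10622 + 316880 = 2*(1/10622) + 316880 = 1/5311 + 316880 = 1682949681/5311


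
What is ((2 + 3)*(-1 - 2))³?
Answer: -3375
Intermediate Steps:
((2 + 3)*(-1 - 2))³ = (5*(-3))³ = (-15)³ = -3375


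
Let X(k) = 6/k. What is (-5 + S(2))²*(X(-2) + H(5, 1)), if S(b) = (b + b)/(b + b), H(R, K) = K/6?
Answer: -136/3 ≈ -45.333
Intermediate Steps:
H(R, K) = K/6 (H(R, K) = K*(⅙) = K/6)
S(b) = 1 (S(b) = (2*b)/((2*b)) = (2*b)*(1/(2*b)) = 1)
(-5 + S(2))²*(X(-2) + H(5, 1)) = (-5 + 1)²*(6/(-2) + (⅙)*1) = (-4)²*(6*(-½) + ⅙) = 16*(-3 + ⅙) = 16*(-17/6) = -136/3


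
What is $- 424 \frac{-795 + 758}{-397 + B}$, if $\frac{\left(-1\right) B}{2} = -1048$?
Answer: $\frac{15688}{1699} \approx 9.2337$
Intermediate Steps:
$B = 2096$ ($B = \left(-2\right) \left(-1048\right) = 2096$)
$- 424 \frac{-795 + 758}{-397 + B} = - 424 \frac{-795 + 758}{-397 + 2096} = - 424 \left(- \frac{37}{1699}\right) = - 424 \left(\left(-37\right) \frac{1}{1699}\right) = \left(-424\right) \left(- \frac{37}{1699}\right) = \frac{15688}{1699}$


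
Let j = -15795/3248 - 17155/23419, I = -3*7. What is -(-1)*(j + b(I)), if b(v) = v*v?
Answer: 33119003647/76064912 ≈ 435.40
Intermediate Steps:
I = -21
j = -425622545/76064912 (j = -15795*1/3248 - 17155*1/23419 = -15795/3248 - 17155/23419 = -425622545/76064912 ≈ -5.5955)
b(v) = v²
-(-1)*(j + b(I)) = -(-1)*(-425622545/76064912 + (-21)²) = -(-1)*(-425622545/76064912 + 441) = -(-1)*33119003647/76064912 = -1*(-33119003647/76064912) = 33119003647/76064912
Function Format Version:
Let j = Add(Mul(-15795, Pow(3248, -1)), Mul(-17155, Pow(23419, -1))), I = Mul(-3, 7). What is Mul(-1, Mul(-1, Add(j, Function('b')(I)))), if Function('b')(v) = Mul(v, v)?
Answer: Rational(33119003647, 76064912) ≈ 435.40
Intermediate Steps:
I = -21
j = Rational(-425622545, 76064912) (j = Add(Mul(-15795, Rational(1, 3248)), Mul(-17155, Rational(1, 23419))) = Add(Rational(-15795, 3248), Rational(-17155, 23419)) = Rational(-425622545, 76064912) ≈ -5.5955)
Function('b')(v) = Pow(v, 2)
Mul(-1, Mul(-1, Add(j, Function('b')(I)))) = Mul(-1, Mul(-1, Add(Rational(-425622545, 76064912), Pow(-21, 2)))) = Mul(-1, Mul(-1, Add(Rational(-425622545, 76064912), 441))) = Mul(-1, Mul(-1, Rational(33119003647, 76064912))) = Mul(-1, Rational(-33119003647, 76064912)) = Rational(33119003647, 76064912)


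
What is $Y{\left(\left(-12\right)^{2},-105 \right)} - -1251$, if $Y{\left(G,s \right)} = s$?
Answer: $1146$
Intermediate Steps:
$Y{\left(\left(-12\right)^{2},-105 \right)} - -1251 = -105 - -1251 = -105 + 1251 = 1146$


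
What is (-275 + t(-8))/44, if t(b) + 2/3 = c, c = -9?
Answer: -427/66 ≈ -6.4697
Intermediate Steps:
t(b) = -29/3 (t(b) = -⅔ - 9 = -29/3)
(-275 + t(-8))/44 = (-275 - 29/3)/44 = -854/3*1/44 = -427/66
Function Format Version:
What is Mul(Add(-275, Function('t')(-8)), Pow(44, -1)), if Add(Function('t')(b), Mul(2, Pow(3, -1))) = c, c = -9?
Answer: Rational(-427, 66) ≈ -6.4697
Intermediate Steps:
Function('t')(b) = Rational(-29, 3) (Function('t')(b) = Add(Rational(-2, 3), -9) = Rational(-29, 3))
Mul(Add(-275, Function('t')(-8)), Pow(44, -1)) = Mul(Add(-275, Rational(-29, 3)), Pow(44, -1)) = Mul(Rational(-854, 3), Rational(1, 44)) = Rational(-427, 66)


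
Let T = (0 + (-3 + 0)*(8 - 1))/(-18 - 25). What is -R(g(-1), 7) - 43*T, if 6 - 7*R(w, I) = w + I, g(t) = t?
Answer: -21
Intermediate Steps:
T = 21/43 (T = (0 - 3*7)/(-43) = (0 - 21)*(-1/43) = -21*(-1/43) = 21/43 ≈ 0.48837)
R(w, I) = 6/7 - I/7 - w/7 (R(w, I) = 6/7 - (w + I)/7 = 6/7 - (I + w)/7 = 6/7 + (-I/7 - w/7) = 6/7 - I/7 - w/7)
-R(g(-1), 7) - 43*T = -(6/7 - ⅐*7 - ⅐*(-1)) - 43*21/43 = -(6/7 - 1 + ⅐) - 21 = -1*0 - 21 = 0 - 21 = -21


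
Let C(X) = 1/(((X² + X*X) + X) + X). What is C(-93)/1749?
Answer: 1/29928888 ≈ 3.3413e-8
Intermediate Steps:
C(X) = 1/(2*X + 2*X²) (C(X) = 1/(((X² + X²) + X) + X) = 1/((2*X² + X) + X) = 1/((X + 2*X²) + X) = 1/(2*X + 2*X²))
C(-93)/1749 = ((½)/(-93*(1 - 93)))/1749 = ((½)*(-1/93)/(-92))*(1/1749) = ((½)*(-1/93)*(-1/92))*(1/1749) = (1/17112)*(1/1749) = 1/29928888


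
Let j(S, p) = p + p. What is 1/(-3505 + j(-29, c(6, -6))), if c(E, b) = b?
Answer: -1/3517 ≈ -0.00028433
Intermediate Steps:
j(S, p) = 2*p
1/(-3505 + j(-29, c(6, -6))) = 1/(-3505 + 2*(-6)) = 1/(-3505 - 12) = 1/(-3517) = -1/3517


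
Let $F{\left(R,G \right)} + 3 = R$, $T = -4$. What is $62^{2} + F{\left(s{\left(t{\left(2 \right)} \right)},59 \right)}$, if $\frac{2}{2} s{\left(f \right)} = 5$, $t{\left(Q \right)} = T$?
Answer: $3846$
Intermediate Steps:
$t{\left(Q \right)} = -4$
$s{\left(f \right)} = 5$
$F{\left(R,G \right)} = -3 + R$
$62^{2} + F{\left(s{\left(t{\left(2 \right)} \right)},59 \right)} = 62^{2} + \left(-3 + 5\right) = 3844 + 2 = 3846$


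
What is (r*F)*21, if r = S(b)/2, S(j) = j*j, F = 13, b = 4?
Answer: 2184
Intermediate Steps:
S(j) = j²
r = 8 (r = 4²/2 = 16*(½) = 8)
(r*F)*21 = (8*13)*21 = 104*21 = 2184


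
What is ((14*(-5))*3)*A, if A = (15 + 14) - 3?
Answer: -5460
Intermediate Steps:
A = 26 (A = 29 - 3 = 26)
((14*(-5))*3)*A = ((14*(-5))*3)*26 = -70*3*26 = -210*26 = -5460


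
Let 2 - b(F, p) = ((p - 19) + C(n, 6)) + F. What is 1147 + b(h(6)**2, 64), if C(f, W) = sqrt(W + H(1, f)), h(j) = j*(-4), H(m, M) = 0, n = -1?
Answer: 528 - sqrt(6) ≈ 525.55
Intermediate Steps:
h(j) = -4*j
C(f, W) = sqrt(W) (C(f, W) = sqrt(W + 0) = sqrt(W))
b(F, p) = 21 - F - p - sqrt(6) (b(F, p) = 2 - (((p - 19) + sqrt(6)) + F) = 2 - (((-19 + p) + sqrt(6)) + F) = 2 - ((-19 + p + sqrt(6)) + F) = 2 - (-19 + F + p + sqrt(6)) = 2 + (19 - F - p - sqrt(6)) = 21 - F - p - sqrt(6))
1147 + b(h(6)**2, 64) = 1147 + (21 - (-4*6)**2 - 1*64 - sqrt(6)) = 1147 + (21 - 1*(-24)**2 - 64 - sqrt(6)) = 1147 + (21 - 1*576 - 64 - sqrt(6)) = 1147 + (21 - 576 - 64 - sqrt(6)) = 1147 + (-619 - sqrt(6)) = 528 - sqrt(6)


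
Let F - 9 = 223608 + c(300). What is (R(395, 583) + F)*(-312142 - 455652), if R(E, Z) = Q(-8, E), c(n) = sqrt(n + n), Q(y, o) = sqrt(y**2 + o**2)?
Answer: -171691790898 - 7677940*sqrt(6) - 767794*sqrt(156089) ≈ -1.7201e+11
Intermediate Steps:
Q(y, o) = sqrt(o**2 + y**2)
c(n) = sqrt(2)*sqrt(n) (c(n) = sqrt(2*n) = sqrt(2)*sqrt(n))
R(E, Z) = sqrt(64 + E**2) (R(E, Z) = sqrt(E**2 + (-8)**2) = sqrt(E**2 + 64) = sqrt(64 + E**2))
F = 223617 + 10*sqrt(6) (F = 9 + (223608 + sqrt(2)*sqrt(300)) = 9 + (223608 + sqrt(2)*(10*sqrt(3))) = 9 + (223608 + 10*sqrt(6)) = 223617 + 10*sqrt(6) ≈ 2.2364e+5)
(R(395, 583) + F)*(-312142 - 455652) = (sqrt(64 + 395**2) + (223617 + 10*sqrt(6)))*(-312142 - 455652) = (sqrt(64 + 156025) + (223617 + 10*sqrt(6)))*(-767794) = (sqrt(156089) + (223617 + 10*sqrt(6)))*(-767794) = (223617 + sqrt(156089) + 10*sqrt(6))*(-767794) = -171691790898 - 7677940*sqrt(6) - 767794*sqrt(156089)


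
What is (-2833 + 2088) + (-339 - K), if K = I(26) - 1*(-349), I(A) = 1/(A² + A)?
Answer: -1005967/702 ≈ -1433.0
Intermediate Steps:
I(A) = 1/(A + A²)
K = 244999/702 (K = 1/(26*(1 + 26)) - 1*(-349) = (1/26)/27 + 349 = (1/26)*(1/27) + 349 = 1/702 + 349 = 244999/702 ≈ 349.00)
(-2833 + 2088) + (-339 - K) = (-2833 + 2088) + (-339 - 1*244999/702) = -745 + (-339 - 244999/702) = -745 - 482977/702 = -1005967/702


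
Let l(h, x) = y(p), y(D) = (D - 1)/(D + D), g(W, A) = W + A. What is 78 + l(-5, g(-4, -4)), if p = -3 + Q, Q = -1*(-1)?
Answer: 315/4 ≈ 78.750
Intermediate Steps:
g(W, A) = A + W
Q = 1
p = -2 (p = -3 + 1 = -2)
y(D) = (-1 + D)/(2*D) (y(D) = (-1 + D)/((2*D)) = (-1 + D)*(1/(2*D)) = (-1 + D)/(2*D))
l(h, x) = 3/4 (l(h, x) = (1/2)*(-1 - 2)/(-2) = (1/2)*(-1/2)*(-3) = 3/4)
78 + l(-5, g(-4, -4)) = 78 + 3/4 = 315/4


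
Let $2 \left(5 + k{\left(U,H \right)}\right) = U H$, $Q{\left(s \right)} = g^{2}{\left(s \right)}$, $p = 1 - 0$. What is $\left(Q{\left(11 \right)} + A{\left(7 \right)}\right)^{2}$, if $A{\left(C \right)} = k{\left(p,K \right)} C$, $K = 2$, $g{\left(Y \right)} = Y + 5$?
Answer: $51984$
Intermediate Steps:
$g{\left(Y \right)} = 5 + Y$
$p = 1$ ($p = 1 + 0 = 1$)
$Q{\left(s \right)} = \left(5 + s\right)^{2}$
$k{\left(U,H \right)} = -5 + \frac{H U}{2}$ ($k{\left(U,H \right)} = -5 + \frac{U H}{2} = -5 + \frac{H U}{2}$)
$A{\left(C \right)} = - 4 C$ ($A{\left(C \right)} = \left(-5 + \frac{1}{2} \cdot 2 \cdot 1\right) C = \left(-5 + 1\right) C = - 4 C$)
$\left(Q{\left(11 \right)} + A{\left(7 \right)}\right)^{2} = \left(\left(5 + 11\right)^{2} - 28\right)^{2} = \left(16^{2} - 28\right)^{2} = \left(256 - 28\right)^{2} = 228^{2} = 51984$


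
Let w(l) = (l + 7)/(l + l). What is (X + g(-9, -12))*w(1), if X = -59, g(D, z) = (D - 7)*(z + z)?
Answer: 1300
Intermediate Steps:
g(D, z) = 2*z*(-7 + D) (g(D, z) = (-7 + D)*(2*z) = 2*z*(-7 + D))
w(l) = (7 + l)/(2*l) (w(l) = (7 + l)/((2*l)) = (7 + l)*(1/(2*l)) = (7 + l)/(2*l))
(X + g(-9, -12))*w(1) = (-59 + 2*(-12)*(-7 - 9))*((½)*(7 + 1)/1) = (-59 + 2*(-12)*(-16))*((½)*1*8) = (-59 + 384)*4 = 325*4 = 1300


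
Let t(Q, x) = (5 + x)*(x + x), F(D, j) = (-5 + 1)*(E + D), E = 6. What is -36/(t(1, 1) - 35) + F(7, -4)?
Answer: -1160/23 ≈ -50.435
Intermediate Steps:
F(D, j) = -24 - 4*D (F(D, j) = (-5 + 1)*(6 + D) = -4*(6 + D) = -24 - 4*D)
t(Q, x) = 2*x*(5 + x) (t(Q, x) = (5 + x)*(2*x) = 2*x*(5 + x))
-36/(t(1, 1) - 35) + F(7, -4) = -36/(2*1*(5 + 1) - 35) + (-24 - 4*7) = -36/(2*1*6 - 35) + (-24 - 28) = -36/(12 - 35) - 52 = -36/(-23) - 52 = -36*(-1/23) - 52 = 36/23 - 52 = -1160/23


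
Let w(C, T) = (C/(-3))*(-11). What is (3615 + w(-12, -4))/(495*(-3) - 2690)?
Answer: -3571/4175 ≈ -0.85533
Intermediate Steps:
w(C, T) = 11*C/3 (w(C, T) = (C*(-⅓))*(-11) = -C/3*(-11) = 11*C/3)
(3615 + w(-12, -4))/(495*(-3) - 2690) = (3615 + (11/3)*(-12))/(495*(-3) - 2690) = (3615 - 44)/(-1485 - 2690) = 3571/(-4175) = 3571*(-1/4175) = -3571/4175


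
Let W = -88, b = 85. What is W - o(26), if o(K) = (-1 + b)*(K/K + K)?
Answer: -2356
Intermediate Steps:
o(K) = 84 + 84*K (o(K) = (-1 + 85)*(K/K + K) = 84*(1 + K) = 84 + 84*K)
W - o(26) = -88 - (84 + 84*26) = -88 - (84 + 2184) = -88 - 1*2268 = -88 - 2268 = -2356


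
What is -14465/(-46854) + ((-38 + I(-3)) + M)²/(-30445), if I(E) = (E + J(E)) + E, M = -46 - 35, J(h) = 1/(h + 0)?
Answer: -295616531/1426470030 ≈ -0.20724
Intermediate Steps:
J(h) = 1/h
M = -81
I(E) = 1/E + 2*E (I(E) = (E + 1/E) + E = 1/E + 2*E)
-14465/(-46854) + ((-38 + I(-3)) + M)²/(-30445) = -14465/(-46854) + ((-38 + (1/(-3) + 2*(-3))) - 81)²/(-30445) = -14465*(-1/46854) + ((-38 + (-⅓ - 6)) - 81)²*(-1/30445) = 14465/46854 + ((-38 - 19/3) - 81)²*(-1/30445) = 14465/46854 + (-133/3 - 81)²*(-1/30445) = 14465/46854 + (-376/3)²*(-1/30445) = 14465/46854 + (141376/9)*(-1/30445) = 14465/46854 - 141376/274005 = -295616531/1426470030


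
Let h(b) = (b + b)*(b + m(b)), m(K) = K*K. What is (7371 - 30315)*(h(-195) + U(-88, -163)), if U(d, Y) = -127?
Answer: 338511806688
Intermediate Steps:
m(K) = K²
h(b) = 2*b*(b + b²) (h(b) = (b + b)*(b + b²) = (2*b)*(b + b²) = 2*b*(b + b²))
(7371 - 30315)*(h(-195) + U(-88, -163)) = (7371 - 30315)*(2*(-195)²*(1 - 195) - 127) = -22944*(2*38025*(-194) - 127) = -22944*(-14753700 - 127) = -22944*(-14753827) = 338511806688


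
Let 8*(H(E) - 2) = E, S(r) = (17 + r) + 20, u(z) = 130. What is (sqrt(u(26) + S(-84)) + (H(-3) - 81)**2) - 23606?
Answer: -1107559/64 + sqrt(83) ≈ -17297.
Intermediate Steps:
S(r) = 37 + r
H(E) = 2 + E/8
(sqrt(u(26) + S(-84)) + (H(-3) - 81)**2) - 23606 = (sqrt(130 + (37 - 84)) + ((2 + (1/8)*(-3)) - 81)**2) - 23606 = (sqrt(130 - 47) + ((2 - 3/8) - 81)**2) - 23606 = (sqrt(83) + (13/8 - 81)**2) - 23606 = (sqrt(83) + (-635/8)**2) - 23606 = (sqrt(83) + 403225/64) - 23606 = (403225/64 + sqrt(83)) - 23606 = -1107559/64 + sqrt(83)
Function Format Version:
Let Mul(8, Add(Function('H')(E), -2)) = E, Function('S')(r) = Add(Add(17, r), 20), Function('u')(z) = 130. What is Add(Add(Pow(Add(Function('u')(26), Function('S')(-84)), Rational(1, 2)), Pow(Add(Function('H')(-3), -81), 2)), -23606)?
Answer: Add(Rational(-1107559, 64), Pow(83, Rational(1, 2))) ≈ -17297.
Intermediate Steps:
Function('S')(r) = Add(37, r)
Function('H')(E) = Add(2, Mul(Rational(1, 8), E))
Add(Add(Pow(Add(Function('u')(26), Function('S')(-84)), Rational(1, 2)), Pow(Add(Function('H')(-3), -81), 2)), -23606) = Add(Add(Pow(Add(130, Add(37, -84)), Rational(1, 2)), Pow(Add(Add(2, Mul(Rational(1, 8), -3)), -81), 2)), -23606) = Add(Add(Pow(Add(130, -47), Rational(1, 2)), Pow(Add(Add(2, Rational(-3, 8)), -81), 2)), -23606) = Add(Add(Pow(83, Rational(1, 2)), Pow(Add(Rational(13, 8), -81), 2)), -23606) = Add(Add(Pow(83, Rational(1, 2)), Pow(Rational(-635, 8), 2)), -23606) = Add(Add(Pow(83, Rational(1, 2)), Rational(403225, 64)), -23606) = Add(Add(Rational(403225, 64), Pow(83, Rational(1, 2))), -23606) = Add(Rational(-1107559, 64), Pow(83, Rational(1, 2)))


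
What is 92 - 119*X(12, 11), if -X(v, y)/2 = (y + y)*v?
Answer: 62924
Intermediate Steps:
X(v, y) = -4*v*y (X(v, y) = -2*(y + y)*v = -2*2*y*v = -4*v*y)
92 - 119*X(12, 11) = 92 - (-476)*12*11 = 92 - 119*(-528) = 92 + 62832 = 62924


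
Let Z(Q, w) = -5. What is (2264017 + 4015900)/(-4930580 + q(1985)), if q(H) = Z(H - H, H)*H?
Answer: -6279917/4940505 ≈ -1.2711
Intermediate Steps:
q(H) = -5*H
(2264017 + 4015900)/(-4930580 + q(1985)) = (2264017 + 4015900)/(-4930580 - 5*1985) = 6279917/(-4930580 - 9925) = 6279917/(-4940505) = 6279917*(-1/4940505) = -6279917/4940505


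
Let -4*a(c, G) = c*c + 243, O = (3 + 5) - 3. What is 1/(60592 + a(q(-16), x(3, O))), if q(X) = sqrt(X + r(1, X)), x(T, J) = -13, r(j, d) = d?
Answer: 4/242157 ≈ 1.6518e-5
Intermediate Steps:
O = 5 (O = 8 - 3 = 5)
q(X) = sqrt(2)*sqrt(X) (q(X) = sqrt(X + X) = sqrt(2*X) = sqrt(2)*sqrt(X))
a(c, G) = -243/4 - c**2/4 (a(c, G) = -(c*c + 243)/4 = -(c**2 + 243)/4 = -(243 + c**2)/4 = -243/4 - c**2/4)
1/(60592 + a(q(-16), x(3, O))) = 1/(60592 + (-243/4 - (sqrt(2)*sqrt(-16))**2/4)) = 1/(60592 + (-243/4 - (sqrt(2)*(4*I))**2/4)) = 1/(60592 + (-243/4 - (4*I*sqrt(2))**2/4)) = 1/(60592 + (-243/4 - 1/4*(-32))) = 1/(60592 + (-243/4 + 8)) = 1/(60592 - 211/4) = 1/(242157/4) = 4/242157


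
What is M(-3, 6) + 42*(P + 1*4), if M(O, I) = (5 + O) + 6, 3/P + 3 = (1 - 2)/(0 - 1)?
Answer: 113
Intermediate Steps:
P = -3/2 (P = 3/(-3 + (1 - 2)/(0 - 1)) = 3/(-3 - 1/(-1)) = 3/(-3 - 1*(-1)) = 3/(-3 + 1) = 3/(-2) = 3*(-1/2) = -3/2 ≈ -1.5000)
M(O, I) = 11 + O
M(-3, 6) + 42*(P + 1*4) = (11 - 3) + 42*(-3/2 + 1*4) = 8 + 42*(-3/2 + 4) = 8 + 42*(5/2) = 8 + 105 = 113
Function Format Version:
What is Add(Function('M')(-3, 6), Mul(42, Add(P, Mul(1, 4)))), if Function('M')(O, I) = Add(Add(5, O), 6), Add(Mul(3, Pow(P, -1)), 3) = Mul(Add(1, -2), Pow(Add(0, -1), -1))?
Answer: 113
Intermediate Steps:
P = Rational(-3, 2) (P = Mul(3, Pow(Add(-3, Mul(Add(1, -2), Pow(Add(0, -1), -1))), -1)) = Mul(3, Pow(Add(-3, Mul(-1, Pow(-1, -1))), -1)) = Mul(3, Pow(Add(-3, Mul(-1, -1)), -1)) = Mul(3, Pow(Add(-3, 1), -1)) = Mul(3, Pow(-2, -1)) = Mul(3, Rational(-1, 2)) = Rational(-3, 2) ≈ -1.5000)
Function('M')(O, I) = Add(11, O)
Add(Function('M')(-3, 6), Mul(42, Add(P, Mul(1, 4)))) = Add(Add(11, -3), Mul(42, Add(Rational(-3, 2), Mul(1, 4)))) = Add(8, Mul(42, Add(Rational(-3, 2), 4))) = Add(8, Mul(42, Rational(5, 2))) = Add(8, 105) = 113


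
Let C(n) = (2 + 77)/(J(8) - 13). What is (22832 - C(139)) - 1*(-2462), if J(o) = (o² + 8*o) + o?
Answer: 3111083/123 ≈ 25293.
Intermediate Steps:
J(o) = o² + 9*o
C(n) = 79/123 (C(n) = (2 + 77)/(8*(9 + 8) - 13) = 79/(8*17 - 13) = 79/(136 - 13) = 79/123)
(22832 - C(139)) - 1*(-2462) = (22832 - 1*79/123) - 1*(-2462) = (22832 - 79/123) + 2462 = 2808257/123 + 2462 = 3111083/123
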